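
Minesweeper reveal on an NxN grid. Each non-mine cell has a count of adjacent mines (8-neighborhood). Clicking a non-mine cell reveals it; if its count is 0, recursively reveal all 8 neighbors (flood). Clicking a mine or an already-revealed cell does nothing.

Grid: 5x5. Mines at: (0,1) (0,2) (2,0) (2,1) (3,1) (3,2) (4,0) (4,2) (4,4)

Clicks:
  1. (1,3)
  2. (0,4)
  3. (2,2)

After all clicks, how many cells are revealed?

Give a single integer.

Answer: 9

Derivation:
Click 1 (1,3) count=1: revealed 1 new [(1,3)] -> total=1
Click 2 (0,4) count=0: revealed 7 new [(0,3) (0,4) (1,4) (2,3) (2,4) (3,3) (3,4)] -> total=8
Click 3 (2,2) count=3: revealed 1 new [(2,2)] -> total=9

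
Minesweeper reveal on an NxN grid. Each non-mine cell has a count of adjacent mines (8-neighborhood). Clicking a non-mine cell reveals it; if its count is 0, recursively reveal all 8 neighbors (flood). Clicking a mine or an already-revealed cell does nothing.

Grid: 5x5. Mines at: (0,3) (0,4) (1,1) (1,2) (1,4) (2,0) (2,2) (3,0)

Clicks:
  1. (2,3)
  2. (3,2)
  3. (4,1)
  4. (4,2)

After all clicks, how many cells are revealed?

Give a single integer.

Answer: 10

Derivation:
Click 1 (2,3) count=3: revealed 1 new [(2,3)] -> total=1
Click 2 (3,2) count=1: revealed 1 new [(3,2)] -> total=2
Click 3 (4,1) count=1: revealed 1 new [(4,1)] -> total=3
Click 4 (4,2) count=0: revealed 7 new [(2,4) (3,1) (3,3) (3,4) (4,2) (4,3) (4,4)] -> total=10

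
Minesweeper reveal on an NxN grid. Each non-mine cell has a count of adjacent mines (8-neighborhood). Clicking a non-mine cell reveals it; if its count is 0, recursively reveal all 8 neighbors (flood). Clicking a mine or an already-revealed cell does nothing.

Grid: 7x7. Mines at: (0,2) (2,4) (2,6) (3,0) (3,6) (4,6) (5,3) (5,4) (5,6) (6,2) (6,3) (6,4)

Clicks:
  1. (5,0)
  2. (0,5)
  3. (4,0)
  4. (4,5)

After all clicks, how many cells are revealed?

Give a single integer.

Click 1 (5,0) count=0: revealed 6 new [(4,0) (4,1) (5,0) (5,1) (6,0) (6,1)] -> total=6
Click 2 (0,5) count=0: revealed 8 new [(0,3) (0,4) (0,5) (0,6) (1,3) (1,4) (1,5) (1,6)] -> total=14
Click 3 (4,0) count=1: revealed 0 new [(none)] -> total=14
Click 4 (4,5) count=4: revealed 1 new [(4,5)] -> total=15

Answer: 15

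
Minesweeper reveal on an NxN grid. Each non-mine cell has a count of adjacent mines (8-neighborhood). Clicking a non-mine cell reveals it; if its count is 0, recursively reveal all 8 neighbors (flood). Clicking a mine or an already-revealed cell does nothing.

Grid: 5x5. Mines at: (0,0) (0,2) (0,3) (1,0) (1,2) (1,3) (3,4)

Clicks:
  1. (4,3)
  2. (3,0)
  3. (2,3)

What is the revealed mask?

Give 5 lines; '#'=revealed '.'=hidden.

Answer: .....
.....
####.
####.
####.

Derivation:
Click 1 (4,3) count=1: revealed 1 new [(4,3)] -> total=1
Click 2 (3,0) count=0: revealed 11 new [(2,0) (2,1) (2,2) (2,3) (3,0) (3,1) (3,2) (3,3) (4,0) (4,1) (4,2)] -> total=12
Click 3 (2,3) count=3: revealed 0 new [(none)] -> total=12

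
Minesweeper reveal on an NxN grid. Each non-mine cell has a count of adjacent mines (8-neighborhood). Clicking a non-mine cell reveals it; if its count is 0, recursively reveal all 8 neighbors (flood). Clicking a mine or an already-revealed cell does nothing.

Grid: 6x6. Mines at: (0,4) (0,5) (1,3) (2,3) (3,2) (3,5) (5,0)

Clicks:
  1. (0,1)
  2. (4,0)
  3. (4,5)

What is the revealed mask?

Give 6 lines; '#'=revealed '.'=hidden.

Answer: ###...
###...
###...
##....
##...#
......

Derivation:
Click 1 (0,1) count=0: revealed 13 new [(0,0) (0,1) (0,2) (1,0) (1,1) (1,2) (2,0) (2,1) (2,2) (3,0) (3,1) (4,0) (4,1)] -> total=13
Click 2 (4,0) count=1: revealed 0 new [(none)] -> total=13
Click 3 (4,5) count=1: revealed 1 new [(4,5)] -> total=14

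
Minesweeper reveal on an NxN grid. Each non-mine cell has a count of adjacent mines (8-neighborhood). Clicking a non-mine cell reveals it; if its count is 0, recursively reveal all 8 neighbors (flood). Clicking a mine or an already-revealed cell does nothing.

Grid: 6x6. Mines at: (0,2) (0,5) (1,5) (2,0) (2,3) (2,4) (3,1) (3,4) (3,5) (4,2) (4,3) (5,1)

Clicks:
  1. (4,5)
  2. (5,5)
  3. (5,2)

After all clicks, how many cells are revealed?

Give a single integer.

Answer: 5

Derivation:
Click 1 (4,5) count=2: revealed 1 new [(4,5)] -> total=1
Click 2 (5,5) count=0: revealed 3 new [(4,4) (5,4) (5,5)] -> total=4
Click 3 (5,2) count=3: revealed 1 new [(5,2)] -> total=5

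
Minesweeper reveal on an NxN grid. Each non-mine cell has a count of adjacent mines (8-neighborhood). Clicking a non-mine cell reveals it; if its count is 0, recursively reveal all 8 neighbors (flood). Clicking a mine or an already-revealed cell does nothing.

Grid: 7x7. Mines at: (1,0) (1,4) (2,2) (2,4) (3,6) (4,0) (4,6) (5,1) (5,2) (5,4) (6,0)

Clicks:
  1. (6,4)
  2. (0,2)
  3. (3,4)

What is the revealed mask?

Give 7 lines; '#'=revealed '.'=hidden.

Click 1 (6,4) count=1: revealed 1 new [(6,4)] -> total=1
Click 2 (0,2) count=0: revealed 6 new [(0,1) (0,2) (0,3) (1,1) (1,2) (1,3)] -> total=7
Click 3 (3,4) count=1: revealed 1 new [(3,4)] -> total=8

Answer: .###...
.###...
.......
....#..
.......
.......
....#..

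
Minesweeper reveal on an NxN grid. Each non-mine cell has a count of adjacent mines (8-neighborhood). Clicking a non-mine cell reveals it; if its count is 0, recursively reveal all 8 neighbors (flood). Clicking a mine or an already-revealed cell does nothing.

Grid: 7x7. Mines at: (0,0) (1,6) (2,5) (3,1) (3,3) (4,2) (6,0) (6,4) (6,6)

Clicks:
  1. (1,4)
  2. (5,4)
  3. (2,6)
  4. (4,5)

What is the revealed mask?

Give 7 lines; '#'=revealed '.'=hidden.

Click 1 (1,4) count=1: revealed 1 new [(1,4)] -> total=1
Click 2 (5,4) count=1: revealed 1 new [(5,4)] -> total=2
Click 3 (2,6) count=2: revealed 1 new [(2,6)] -> total=3
Click 4 (4,5) count=0: revealed 8 new [(3,4) (3,5) (3,6) (4,4) (4,5) (4,6) (5,5) (5,6)] -> total=11

Answer: .......
....#..
......#
....###
....###
....###
.......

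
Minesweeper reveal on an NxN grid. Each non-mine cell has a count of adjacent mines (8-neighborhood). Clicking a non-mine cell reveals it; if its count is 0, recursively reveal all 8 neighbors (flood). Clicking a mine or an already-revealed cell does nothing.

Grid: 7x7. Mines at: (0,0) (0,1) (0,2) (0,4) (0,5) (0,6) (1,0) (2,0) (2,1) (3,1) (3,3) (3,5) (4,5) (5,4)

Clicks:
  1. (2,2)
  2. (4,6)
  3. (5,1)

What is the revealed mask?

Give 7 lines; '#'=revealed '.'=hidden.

Answer: .......
.......
..#....
.......
####..#
####...
####...

Derivation:
Click 1 (2,2) count=3: revealed 1 new [(2,2)] -> total=1
Click 2 (4,6) count=2: revealed 1 new [(4,6)] -> total=2
Click 3 (5,1) count=0: revealed 12 new [(4,0) (4,1) (4,2) (4,3) (5,0) (5,1) (5,2) (5,3) (6,0) (6,1) (6,2) (6,3)] -> total=14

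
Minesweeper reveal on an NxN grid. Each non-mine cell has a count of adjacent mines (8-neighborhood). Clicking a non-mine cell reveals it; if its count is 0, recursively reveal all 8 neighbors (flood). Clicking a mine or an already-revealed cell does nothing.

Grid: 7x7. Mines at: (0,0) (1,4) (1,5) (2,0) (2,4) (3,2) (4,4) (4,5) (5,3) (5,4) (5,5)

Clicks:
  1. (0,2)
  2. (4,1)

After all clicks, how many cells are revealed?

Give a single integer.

Answer: 10

Derivation:
Click 1 (0,2) count=0: revealed 9 new [(0,1) (0,2) (0,3) (1,1) (1,2) (1,3) (2,1) (2,2) (2,3)] -> total=9
Click 2 (4,1) count=1: revealed 1 new [(4,1)] -> total=10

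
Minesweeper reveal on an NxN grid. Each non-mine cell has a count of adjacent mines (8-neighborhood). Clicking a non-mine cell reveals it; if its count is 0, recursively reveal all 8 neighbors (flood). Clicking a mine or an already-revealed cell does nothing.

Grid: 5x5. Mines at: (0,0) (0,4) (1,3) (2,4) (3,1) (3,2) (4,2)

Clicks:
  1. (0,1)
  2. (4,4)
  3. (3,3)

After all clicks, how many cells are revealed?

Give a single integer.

Click 1 (0,1) count=1: revealed 1 new [(0,1)] -> total=1
Click 2 (4,4) count=0: revealed 4 new [(3,3) (3,4) (4,3) (4,4)] -> total=5
Click 3 (3,3) count=3: revealed 0 new [(none)] -> total=5

Answer: 5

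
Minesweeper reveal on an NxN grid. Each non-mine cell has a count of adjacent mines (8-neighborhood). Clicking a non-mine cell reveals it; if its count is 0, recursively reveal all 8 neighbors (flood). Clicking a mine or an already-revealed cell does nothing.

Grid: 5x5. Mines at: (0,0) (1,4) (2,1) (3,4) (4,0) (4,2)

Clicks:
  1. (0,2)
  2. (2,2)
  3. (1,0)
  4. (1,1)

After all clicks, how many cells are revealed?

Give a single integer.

Answer: 8

Derivation:
Click 1 (0,2) count=0: revealed 6 new [(0,1) (0,2) (0,3) (1,1) (1,2) (1,3)] -> total=6
Click 2 (2,2) count=1: revealed 1 new [(2,2)] -> total=7
Click 3 (1,0) count=2: revealed 1 new [(1,0)] -> total=8
Click 4 (1,1) count=2: revealed 0 new [(none)] -> total=8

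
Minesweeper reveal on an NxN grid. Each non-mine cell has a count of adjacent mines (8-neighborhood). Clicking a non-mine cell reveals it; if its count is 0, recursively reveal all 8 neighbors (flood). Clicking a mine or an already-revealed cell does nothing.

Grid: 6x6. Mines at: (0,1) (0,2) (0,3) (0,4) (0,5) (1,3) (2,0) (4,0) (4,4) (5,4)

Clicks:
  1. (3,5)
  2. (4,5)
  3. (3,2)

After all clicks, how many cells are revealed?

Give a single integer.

Click 1 (3,5) count=1: revealed 1 new [(3,5)] -> total=1
Click 2 (4,5) count=2: revealed 1 new [(4,5)] -> total=2
Click 3 (3,2) count=0: revealed 12 new [(2,1) (2,2) (2,3) (3,1) (3,2) (3,3) (4,1) (4,2) (4,3) (5,1) (5,2) (5,3)] -> total=14

Answer: 14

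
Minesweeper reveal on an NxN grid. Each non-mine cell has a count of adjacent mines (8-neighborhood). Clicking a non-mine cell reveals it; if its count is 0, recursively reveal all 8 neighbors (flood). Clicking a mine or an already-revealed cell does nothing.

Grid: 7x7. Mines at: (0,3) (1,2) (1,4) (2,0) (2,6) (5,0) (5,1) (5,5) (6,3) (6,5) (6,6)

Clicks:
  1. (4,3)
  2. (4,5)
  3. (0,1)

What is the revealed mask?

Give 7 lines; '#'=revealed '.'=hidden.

Click 1 (4,3) count=0: revealed 18 new [(2,1) (2,2) (2,3) (2,4) (2,5) (3,1) (3,2) (3,3) (3,4) (3,5) (4,1) (4,2) (4,3) (4,4) (4,5) (5,2) (5,3) (5,4)] -> total=18
Click 2 (4,5) count=1: revealed 0 new [(none)] -> total=18
Click 3 (0,1) count=1: revealed 1 new [(0,1)] -> total=19

Answer: .#.....
.......
.#####.
.#####.
.#####.
..###..
.......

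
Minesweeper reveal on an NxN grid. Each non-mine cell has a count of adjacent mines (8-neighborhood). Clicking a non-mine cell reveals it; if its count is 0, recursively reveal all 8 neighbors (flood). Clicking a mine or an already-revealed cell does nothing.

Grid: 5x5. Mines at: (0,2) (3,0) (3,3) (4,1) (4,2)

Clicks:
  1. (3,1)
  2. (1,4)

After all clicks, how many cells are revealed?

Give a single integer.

Answer: 7

Derivation:
Click 1 (3,1) count=3: revealed 1 new [(3,1)] -> total=1
Click 2 (1,4) count=0: revealed 6 new [(0,3) (0,4) (1,3) (1,4) (2,3) (2,4)] -> total=7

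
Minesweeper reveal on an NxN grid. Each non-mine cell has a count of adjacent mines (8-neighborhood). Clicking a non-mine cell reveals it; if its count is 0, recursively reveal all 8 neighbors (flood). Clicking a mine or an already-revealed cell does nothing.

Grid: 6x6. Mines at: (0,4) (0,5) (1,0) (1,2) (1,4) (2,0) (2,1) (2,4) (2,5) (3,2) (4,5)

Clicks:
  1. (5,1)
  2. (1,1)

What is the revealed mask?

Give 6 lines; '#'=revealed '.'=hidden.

Click 1 (5,1) count=0: revealed 12 new [(3,0) (3,1) (4,0) (4,1) (4,2) (4,3) (4,4) (5,0) (5,1) (5,2) (5,3) (5,4)] -> total=12
Click 2 (1,1) count=4: revealed 1 new [(1,1)] -> total=13

Answer: ......
.#....
......
##....
#####.
#####.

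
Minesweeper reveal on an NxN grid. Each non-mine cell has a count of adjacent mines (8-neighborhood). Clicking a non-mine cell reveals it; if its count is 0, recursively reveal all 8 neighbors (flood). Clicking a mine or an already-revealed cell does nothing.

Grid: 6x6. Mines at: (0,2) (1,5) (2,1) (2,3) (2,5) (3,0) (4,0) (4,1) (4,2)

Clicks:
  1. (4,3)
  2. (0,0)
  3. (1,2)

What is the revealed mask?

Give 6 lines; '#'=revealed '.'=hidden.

Answer: ##....
###...
......
......
...#..
......

Derivation:
Click 1 (4,3) count=1: revealed 1 new [(4,3)] -> total=1
Click 2 (0,0) count=0: revealed 4 new [(0,0) (0,1) (1,0) (1,1)] -> total=5
Click 3 (1,2) count=3: revealed 1 new [(1,2)] -> total=6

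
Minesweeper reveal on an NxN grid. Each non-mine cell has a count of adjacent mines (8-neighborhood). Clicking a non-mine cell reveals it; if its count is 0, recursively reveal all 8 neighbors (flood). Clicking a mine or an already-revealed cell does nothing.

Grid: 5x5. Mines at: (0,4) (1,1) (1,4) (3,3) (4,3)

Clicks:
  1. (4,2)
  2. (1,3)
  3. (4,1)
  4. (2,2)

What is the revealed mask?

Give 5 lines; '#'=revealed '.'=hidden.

Answer: .....
...#.
###..
###..
###..

Derivation:
Click 1 (4,2) count=2: revealed 1 new [(4,2)] -> total=1
Click 2 (1,3) count=2: revealed 1 new [(1,3)] -> total=2
Click 3 (4,1) count=0: revealed 8 new [(2,0) (2,1) (2,2) (3,0) (3,1) (3,2) (4,0) (4,1)] -> total=10
Click 4 (2,2) count=2: revealed 0 new [(none)] -> total=10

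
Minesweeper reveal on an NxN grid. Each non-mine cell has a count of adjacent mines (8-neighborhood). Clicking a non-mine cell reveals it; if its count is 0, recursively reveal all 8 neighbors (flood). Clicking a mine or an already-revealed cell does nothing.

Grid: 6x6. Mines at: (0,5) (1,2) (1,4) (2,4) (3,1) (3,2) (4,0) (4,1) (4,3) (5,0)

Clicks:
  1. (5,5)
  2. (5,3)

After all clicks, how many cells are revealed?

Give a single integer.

Click 1 (5,5) count=0: revealed 6 new [(3,4) (3,5) (4,4) (4,5) (5,4) (5,5)] -> total=6
Click 2 (5,3) count=1: revealed 1 new [(5,3)] -> total=7

Answer: 7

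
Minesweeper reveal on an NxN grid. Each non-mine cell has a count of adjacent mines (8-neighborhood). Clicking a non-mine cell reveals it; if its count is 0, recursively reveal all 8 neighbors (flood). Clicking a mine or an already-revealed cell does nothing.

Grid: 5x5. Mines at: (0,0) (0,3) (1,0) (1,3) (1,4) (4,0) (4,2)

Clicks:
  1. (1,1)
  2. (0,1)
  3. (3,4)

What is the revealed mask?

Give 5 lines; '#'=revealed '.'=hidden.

Answer: .#...
.#...
...##
...##
...##

Derivation:
Click 1 (1,1) count=2: revealed 1 new [(1,1)] -> total=1
Click 2 (0,1) count=2: revealed 1 new [(0,1)] -> total=2
Click 3 (3,4) count=0: revealed 6 new [(2,3) (2,4) (3,3) (3,4) (4,3) (4,4)] -> total=8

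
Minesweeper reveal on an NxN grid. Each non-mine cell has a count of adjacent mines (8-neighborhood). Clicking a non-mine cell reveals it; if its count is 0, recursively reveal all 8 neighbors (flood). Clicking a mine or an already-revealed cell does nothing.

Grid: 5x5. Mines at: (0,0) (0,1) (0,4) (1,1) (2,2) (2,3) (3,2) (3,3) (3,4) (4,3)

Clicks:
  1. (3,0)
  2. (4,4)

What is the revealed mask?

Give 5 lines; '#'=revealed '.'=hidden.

Answer: .....
.....
##...
##...
##..#

Derivation:
Click 1 (3,0) count=0: revealed 6 new [(2,0) (2,1) (3,0) (3,1) (4,0) (4,1)] -> total=6
Click 2 (4,4) count=3: revealed 1 new [(4,4)] -> total=7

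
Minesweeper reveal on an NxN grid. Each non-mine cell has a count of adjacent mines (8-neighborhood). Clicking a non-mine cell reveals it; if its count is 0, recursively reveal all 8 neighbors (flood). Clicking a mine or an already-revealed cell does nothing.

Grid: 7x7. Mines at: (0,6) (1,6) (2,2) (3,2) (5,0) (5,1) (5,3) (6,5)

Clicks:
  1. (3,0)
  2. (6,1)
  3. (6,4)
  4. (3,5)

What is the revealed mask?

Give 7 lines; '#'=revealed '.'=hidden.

Answer: ######.
######.
##.####
##.####
##.####
....###
.#..#..

Derivation:
Click 1 (3,0) count=0: revealed 33 new [(0,0) (0,1) (0,2) (0,3) (0,4) (0,5) (1,0) (1,1) (1,2) (1,3) (1,4) (1,5) (2,0) (2,1) (2,3) (2,4) (2,5) (2,6) (3,0) (3,1) (3,3) (3,4) (3,5) (3,6) (4,0) (4,1) (4,3) (4,4) (4,5) (4,6) (5,4) (5,5) (5,6)] -> total=33
Click 2 (6,1) count=2: revealed 1 new [(6,1)] -> total=34
Click 3 (6,4) count=2: revealed 1 new [(6,4)] -> total=35
Click 4 (3,5) count=0: revealed 0 new [(none)] -> total=35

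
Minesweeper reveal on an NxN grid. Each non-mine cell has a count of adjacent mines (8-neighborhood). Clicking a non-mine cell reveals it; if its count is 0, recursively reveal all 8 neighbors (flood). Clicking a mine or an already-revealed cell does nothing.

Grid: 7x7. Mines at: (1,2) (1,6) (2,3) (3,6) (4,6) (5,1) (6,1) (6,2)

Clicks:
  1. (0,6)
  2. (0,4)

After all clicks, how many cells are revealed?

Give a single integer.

Answer: 7

Derivation:
Click 1 (0,6) count=1: revealed 1 new [(0,6)] -> total=1
Click 2 (0,4) count=0: revealed 6 new [(0,3) (0,4) (0,5) (1,3) (1,4) (1,5)] -> total=7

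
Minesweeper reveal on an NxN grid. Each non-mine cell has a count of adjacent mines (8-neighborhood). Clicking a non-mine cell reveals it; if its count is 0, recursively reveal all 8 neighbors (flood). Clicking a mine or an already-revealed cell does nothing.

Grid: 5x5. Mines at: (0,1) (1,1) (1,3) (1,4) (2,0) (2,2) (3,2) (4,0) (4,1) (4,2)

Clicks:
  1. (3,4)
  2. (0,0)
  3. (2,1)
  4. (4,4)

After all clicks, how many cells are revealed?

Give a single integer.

Answer: 8

Derivation:
Click 1 (3,4) count=0: revealed 6 new [(2,3) (2,4) (3,3) (3,4) (4,3) (4,4)] -> total=6
Click 2 (0,0) count=2: revealed 1 new [(0,0)] -> total=7
Click 3 (2,1) count=4: revealed 1 new [(2,1)] -> total=8
Click 4 (4,4) count=0: revealed 0 new [(none)] -> total=8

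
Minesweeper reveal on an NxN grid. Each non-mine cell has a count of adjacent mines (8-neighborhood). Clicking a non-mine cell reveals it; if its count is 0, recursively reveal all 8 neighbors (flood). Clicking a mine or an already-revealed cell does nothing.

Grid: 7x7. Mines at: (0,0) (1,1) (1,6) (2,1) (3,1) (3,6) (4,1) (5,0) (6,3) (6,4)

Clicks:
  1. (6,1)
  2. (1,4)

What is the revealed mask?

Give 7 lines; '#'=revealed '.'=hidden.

Answer: ..####.
..####.
..####.
..####.
..####.
..####.
.#.....

Derivation:
Click 1 (6,1) count=1: revealed 1 new [(6,1)] -> total=1
Click 2 (1,4) count=0: revealed 24 new [(0,2) (0,3) (0,4) (0,5) (1,2) (1,3) (1,4) (1,5) (2,2) (2,3) (2,4) (2,5) (3,2) (3,3) (3,4) (3,5) (4,2) (4,3) (4,4) (4,5) (5,2) (5,3) (5,4) (5,5)] -> total=25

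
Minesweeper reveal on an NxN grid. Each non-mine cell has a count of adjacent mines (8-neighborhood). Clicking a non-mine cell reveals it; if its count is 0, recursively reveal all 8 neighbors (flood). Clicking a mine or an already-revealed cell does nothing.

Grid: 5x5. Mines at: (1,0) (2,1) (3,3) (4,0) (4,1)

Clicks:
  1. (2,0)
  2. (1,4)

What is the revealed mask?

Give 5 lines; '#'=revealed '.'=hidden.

Click 1 (2,0) count=2: revealed 1 new [(2,0)] -> total=1
Click 2 (1,4) count=0: revealed 11 new [(0,1) (0,2) (0,3) (0,4) (1,1) (1,2) (1,3) (1,4) (2,2) (2,3) (2,4)] -> total=12

Answer: .####
.####
#.###
.....
.....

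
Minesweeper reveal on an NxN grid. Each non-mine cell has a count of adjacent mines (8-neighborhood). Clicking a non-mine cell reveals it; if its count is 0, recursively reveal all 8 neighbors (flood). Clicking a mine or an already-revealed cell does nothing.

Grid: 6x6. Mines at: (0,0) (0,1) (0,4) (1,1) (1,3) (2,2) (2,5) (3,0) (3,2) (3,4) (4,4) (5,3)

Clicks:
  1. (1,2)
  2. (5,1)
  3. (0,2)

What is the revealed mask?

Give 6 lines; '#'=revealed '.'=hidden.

Answer: ..#...
..#...
......
......
###...
###...

Derivation:
Click 1 (1,2) count=4: revealed 1 new [(1,2)] -> total=1
Click 2 (5,1) count=0: revealed 6 new [(4,0) (4,1) (4,2) (5,0) (5,1) (5,2)] -> total=7
Click 3 (0,2) count=3: revealed 1 new [(0,2)] -> total=8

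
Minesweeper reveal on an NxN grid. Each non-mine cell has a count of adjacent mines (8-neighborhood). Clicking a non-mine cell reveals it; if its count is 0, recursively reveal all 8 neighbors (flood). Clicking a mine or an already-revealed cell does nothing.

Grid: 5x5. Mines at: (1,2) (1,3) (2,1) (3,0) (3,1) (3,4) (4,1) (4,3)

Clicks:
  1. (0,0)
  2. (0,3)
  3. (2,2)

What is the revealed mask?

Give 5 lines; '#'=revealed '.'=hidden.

Answer: ##.#.
##...
..#..
.....
.....

Derivation:
Click 1 (0,0) count=0: revealed 4 new [(0,0) (0,1) (1,0) (1,1)] -> total=4
Click 2 (0,3) count=2: revealed 1 new [(0,3)] -> total=5
Click 3 (2,2) count=4: revealed 1 new [(2,2)] -> total=6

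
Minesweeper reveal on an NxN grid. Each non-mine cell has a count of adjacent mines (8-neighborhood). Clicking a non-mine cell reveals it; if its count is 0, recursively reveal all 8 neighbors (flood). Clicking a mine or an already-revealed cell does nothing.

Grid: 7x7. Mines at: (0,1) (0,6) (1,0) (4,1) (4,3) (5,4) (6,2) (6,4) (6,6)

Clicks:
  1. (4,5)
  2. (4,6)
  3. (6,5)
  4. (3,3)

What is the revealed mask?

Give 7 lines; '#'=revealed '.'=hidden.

Click 1 (4,5) count=1: revealed 1 new [(4,5)] -> total=1
Click 2 (4,6) count=0: revealed 26 new [(0,2) (0,3) (0,4) (0,5) (1,1) (1,2) (1,3) (1,4) (1,5) (1,6) (2,1) (2,2) (2,3) (2,4) (2,5) (2,6) (3,1) (3,2) (3,3) (3,4) (3,5) (3,6) (4,4) (4,6) (5,5) (5,6)] -> total=27
Click 3 (6,5) count=3: revealed 1 new [(6,5)] -> total=28
Click 4 (3,3) count=1: revealed 0 new [(none)] -> total=28

Answer: ..####.
.######
.######
.######
....###
.....##
.....#.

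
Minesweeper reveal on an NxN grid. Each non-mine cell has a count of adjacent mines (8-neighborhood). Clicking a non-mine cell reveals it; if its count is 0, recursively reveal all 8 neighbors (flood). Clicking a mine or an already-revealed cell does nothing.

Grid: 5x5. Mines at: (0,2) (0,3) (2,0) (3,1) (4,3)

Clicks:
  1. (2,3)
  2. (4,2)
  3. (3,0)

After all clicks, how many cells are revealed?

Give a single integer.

Answer: 11

Derivation:
Click 1 (2,3) count=0: revealed 9 new [(1,2) (1,3) (1,4) (2,2) (2,3) (2,4) (3,2) (3,3) (3,4)] -> total=9
Click 2 (4,2) count=2: revealed 1 new [(4,2)] -> total=10
Click 3 (3,0) count=2: revealed 1 new [(3,0)] -> total=11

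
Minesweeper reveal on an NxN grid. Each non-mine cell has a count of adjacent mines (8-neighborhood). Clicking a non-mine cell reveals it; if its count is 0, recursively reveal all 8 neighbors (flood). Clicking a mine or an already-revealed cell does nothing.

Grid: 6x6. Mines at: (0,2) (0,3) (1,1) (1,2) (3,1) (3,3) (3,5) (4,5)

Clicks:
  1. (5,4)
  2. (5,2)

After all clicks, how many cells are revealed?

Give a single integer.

Answer: 10

Derivation:
Click 1 (5,4) count=1: revealed 1 new [(5,4)] -> total=1
Click 2 (5,2) count=0: revealed 9 new [(4,0) (4,1) (4,2) (4,3) (4,4) (5,0) (5,1) (5,2) (5,3)] -> total=10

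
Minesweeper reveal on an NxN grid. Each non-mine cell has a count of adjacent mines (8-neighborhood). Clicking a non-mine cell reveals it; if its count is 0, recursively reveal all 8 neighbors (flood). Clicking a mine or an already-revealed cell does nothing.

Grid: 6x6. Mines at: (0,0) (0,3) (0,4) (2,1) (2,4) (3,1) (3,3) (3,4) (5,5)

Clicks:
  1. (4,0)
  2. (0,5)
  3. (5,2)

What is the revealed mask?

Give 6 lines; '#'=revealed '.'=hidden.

Answer: .....#
......
......
......
#####.
#####.

Derivation:
Click 1 (4,0) count=1: revealed 1 new [(4,0)] -> total=1
Click 2 (0,5) count=1: revealed 1 new [(0,5)] -> total=2
Click 3 (5,2) count=0: revealed 9 new [(4,1) (4,2) (4,3) (4,4) (5,0) (5,1) (5,2) (5,3) (5,4)] -> total=11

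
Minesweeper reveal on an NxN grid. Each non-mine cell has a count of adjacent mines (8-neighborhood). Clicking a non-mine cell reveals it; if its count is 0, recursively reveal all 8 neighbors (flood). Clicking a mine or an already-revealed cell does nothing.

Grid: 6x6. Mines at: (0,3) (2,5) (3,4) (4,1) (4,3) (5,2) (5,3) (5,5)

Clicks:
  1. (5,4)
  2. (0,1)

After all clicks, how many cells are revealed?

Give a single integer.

Answer: 16

Derivation:
Click 1 (5,4) count=3: revealed 1 new [(5,4)] -> total=1
Click 2 (0,1) count=0: revealed 15 new [(0,0) (0,1) (0,2) (1,0) (1,1) (1,2) (1,3) (2,0) (2,1) (2,2) (2,3) (3,0) (3,1) (3,2) (3,3)] -> total=16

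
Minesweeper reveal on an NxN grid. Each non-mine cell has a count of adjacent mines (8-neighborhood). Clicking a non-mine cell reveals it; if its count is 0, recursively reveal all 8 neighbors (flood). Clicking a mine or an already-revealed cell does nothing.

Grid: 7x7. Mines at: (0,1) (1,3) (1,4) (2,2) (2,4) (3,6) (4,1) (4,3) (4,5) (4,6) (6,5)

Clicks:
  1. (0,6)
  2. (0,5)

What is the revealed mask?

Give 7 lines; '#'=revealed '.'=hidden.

Click 1 (0,6) count=0: revealed 6 new [(0,5) (0,6) (1,5) (1,6) (2,5) (2,6)] -> total=6
Click 2 (0,5) count=1: revealed 0 new [(none)] -> total=6

Answer: .....##
.....##
.....##
.......
.......
.......
.......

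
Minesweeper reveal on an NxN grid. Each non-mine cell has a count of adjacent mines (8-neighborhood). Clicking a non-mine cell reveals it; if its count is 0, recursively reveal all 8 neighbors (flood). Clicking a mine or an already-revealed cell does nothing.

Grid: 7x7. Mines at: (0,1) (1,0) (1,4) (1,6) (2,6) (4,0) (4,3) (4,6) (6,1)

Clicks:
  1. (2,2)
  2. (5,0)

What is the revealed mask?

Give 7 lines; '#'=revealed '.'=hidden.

Click 1 (2,2) count=0: revealed 9 new [(1,1) (1,2) (1,3) (2,1) (2,2) (2,3) (3,1) (3,2) (3,3)] -> total=9
Click 2 (5,0) count=2: revealed 1 new [(5,0)] -> total=10

Answer: .......
.###...
.###...
.###...
.......
#......
.......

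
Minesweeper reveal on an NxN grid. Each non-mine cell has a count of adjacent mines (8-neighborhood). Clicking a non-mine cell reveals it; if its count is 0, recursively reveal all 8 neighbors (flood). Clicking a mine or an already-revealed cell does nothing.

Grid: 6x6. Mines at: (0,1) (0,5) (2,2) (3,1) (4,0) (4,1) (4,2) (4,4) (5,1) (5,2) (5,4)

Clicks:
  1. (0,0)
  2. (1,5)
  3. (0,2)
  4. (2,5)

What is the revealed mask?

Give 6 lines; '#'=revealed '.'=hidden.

Answer: #.#...
...###
...###
...###
......
......

Derivation:
Click 1 (0,0) count=1: revealed 1 new [(0,0)] -> total=1
Click 2 (1,5) count=1: revealed 1 new [(1,5)] -> total=2
Click 3 (0,2) count=1: revealed 1 new [(0,2)] -> total=3
Click 4 (2,5) count=0: revealed 8 new [(1,3) (1,4) (2,3) (2,4) (2,5) (3,3) (3,4) (3,5)] -> total=11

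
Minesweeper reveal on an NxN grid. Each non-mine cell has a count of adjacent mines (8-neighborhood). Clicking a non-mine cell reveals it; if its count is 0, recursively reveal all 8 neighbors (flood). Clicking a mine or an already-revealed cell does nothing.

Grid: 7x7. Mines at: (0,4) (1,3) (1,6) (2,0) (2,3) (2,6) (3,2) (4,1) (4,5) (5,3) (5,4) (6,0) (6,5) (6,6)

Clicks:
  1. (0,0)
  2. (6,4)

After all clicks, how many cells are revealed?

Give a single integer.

Answer: 7

Derivation:
Click 1 (0,0) count=0: revealed 6 new [(0,0) (0,1) (0,2) (1,0) (1,1) (1,2)] -> total=6
Click 2 (6,4) count=3: revealed 1 new [(6,4)] -> total=7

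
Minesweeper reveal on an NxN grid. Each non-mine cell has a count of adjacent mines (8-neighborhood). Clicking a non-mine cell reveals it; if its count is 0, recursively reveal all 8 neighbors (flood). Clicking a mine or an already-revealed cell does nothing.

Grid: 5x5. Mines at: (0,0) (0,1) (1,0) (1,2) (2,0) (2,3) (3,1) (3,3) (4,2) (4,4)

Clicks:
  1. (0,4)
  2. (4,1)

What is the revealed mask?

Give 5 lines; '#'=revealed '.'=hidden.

Answer: ...##
...##
.....
.....
.#...

Derivation:
Click 1 (0,4) count=0: revealed 4 new [(0,3) (0,4) (1,3) (1,4)] -> total=4
Click 2 (4,1) count=2: revealed 1 new [(4,1)] -> total=5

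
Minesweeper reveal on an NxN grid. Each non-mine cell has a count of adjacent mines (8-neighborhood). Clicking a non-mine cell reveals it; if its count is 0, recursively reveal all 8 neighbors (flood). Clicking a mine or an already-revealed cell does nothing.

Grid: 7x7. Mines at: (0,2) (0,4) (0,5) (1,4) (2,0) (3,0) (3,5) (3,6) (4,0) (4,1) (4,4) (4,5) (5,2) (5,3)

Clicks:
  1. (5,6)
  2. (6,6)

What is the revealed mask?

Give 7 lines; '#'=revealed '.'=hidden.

Click 1 (5,6) count=1: revealed 1 new [(5,6)] -> total=1
Click 2 (6,6) count=0: revealed 5 new [(5,4) (5,5) (6,4) (6,5) (6,6)] -> total=6

Answer: .......
.......
.......
.......
.......
....###
....###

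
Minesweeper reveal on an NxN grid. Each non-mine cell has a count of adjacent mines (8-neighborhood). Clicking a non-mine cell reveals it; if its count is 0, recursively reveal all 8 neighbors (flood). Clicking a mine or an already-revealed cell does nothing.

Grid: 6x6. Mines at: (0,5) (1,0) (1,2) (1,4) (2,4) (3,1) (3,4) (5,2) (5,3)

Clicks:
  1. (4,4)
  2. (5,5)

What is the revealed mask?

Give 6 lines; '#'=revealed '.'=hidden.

Answer: ......
......
......
......
....##
....##

Derivation:
Click 1 (4,4) count=2: revealed 1 new [(4,4)] -> total=1
Click 2 (5,5) count=0: revealed 3 new [(4,5) (5,4) (5,5)] -> total=4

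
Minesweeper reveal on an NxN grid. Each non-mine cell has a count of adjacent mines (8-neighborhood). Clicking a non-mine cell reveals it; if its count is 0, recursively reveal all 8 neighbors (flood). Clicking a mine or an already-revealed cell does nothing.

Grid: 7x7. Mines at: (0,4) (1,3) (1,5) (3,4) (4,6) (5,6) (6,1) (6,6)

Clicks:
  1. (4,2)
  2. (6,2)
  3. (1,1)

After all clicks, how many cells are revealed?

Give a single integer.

Click 1 (4,2) count=0: revealed 30 new [(0,0) (0,1) (0,2) (1,0) (1,1) (1,2) (2,0) (2,1) (2,2) (2,3) (3,0) (3,1) (3,2) (3,3) (4,0) (4,1) (4,2) (4,3) (4,4) (4,5) (5,0) (5,1) (5,2) (5,3) (5,4) (5,5) (6,2) (6,3) (6,4) (6,5)] -> total=30
Click 2 (6,2) count=1: revealed 0 new [(none)] -> total=30
Click 3 (1,1) count=0: revealed 0 new [(none)] -> total=30

Answer: 30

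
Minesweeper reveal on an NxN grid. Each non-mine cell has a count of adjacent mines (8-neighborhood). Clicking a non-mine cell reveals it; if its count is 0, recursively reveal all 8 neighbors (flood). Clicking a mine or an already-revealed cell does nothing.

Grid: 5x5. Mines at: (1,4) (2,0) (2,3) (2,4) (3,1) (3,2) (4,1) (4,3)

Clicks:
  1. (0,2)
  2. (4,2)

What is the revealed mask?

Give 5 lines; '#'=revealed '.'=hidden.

Click 1 (0,2) count=0: revealed 8 new [(0,0) (0,1) (0,2) (0,3) (1,0) (1,1) (1,2) (1,3)] -> total=8
Click 2 (4,2) count=4: revealed 1 new [(4,2)] -> total=9

Answer: ####.
####.
.....
.....
..#..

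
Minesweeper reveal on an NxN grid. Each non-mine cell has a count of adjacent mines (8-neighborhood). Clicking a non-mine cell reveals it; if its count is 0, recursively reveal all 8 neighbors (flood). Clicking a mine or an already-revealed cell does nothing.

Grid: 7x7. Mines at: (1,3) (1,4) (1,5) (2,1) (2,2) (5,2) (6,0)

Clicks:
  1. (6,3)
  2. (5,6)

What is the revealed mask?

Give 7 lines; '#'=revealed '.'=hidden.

Click 1 (6,3) count=1: revealed 1 new [(6,3)] -> total=1
Click 2 (5,6) count=0: revealed 19 new [(2,3) (2,4) (2,5) (2,6) (3,3) (3,4) (3,5) (3,6) (4,3) (4,4) (4,5) (4,6) (5,3) (5,4) (5,5) (5,6) (6,4) (6,5) (6,6)] -> total=20

Answer: .......
.......
...####
...####
...####
...####
...####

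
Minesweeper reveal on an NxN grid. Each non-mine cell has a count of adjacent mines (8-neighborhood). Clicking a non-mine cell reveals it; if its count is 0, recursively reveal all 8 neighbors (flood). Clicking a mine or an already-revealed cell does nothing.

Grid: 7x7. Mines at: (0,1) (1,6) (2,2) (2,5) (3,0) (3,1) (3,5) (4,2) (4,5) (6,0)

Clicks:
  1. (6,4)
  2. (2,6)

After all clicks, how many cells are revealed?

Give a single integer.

Answer: 13

Derivation:
Click 1 (6,4) count=0: revealed 12 new [(5,1) (5,2) (5,3) (5,4) (5,5) (5,6) (6,1) (6,2) (6,3) (6,4) (6,5) (6,6)] -> total=12
Click 2 (2,6) count=3: revealed 1 new [(2,6)] -> total=13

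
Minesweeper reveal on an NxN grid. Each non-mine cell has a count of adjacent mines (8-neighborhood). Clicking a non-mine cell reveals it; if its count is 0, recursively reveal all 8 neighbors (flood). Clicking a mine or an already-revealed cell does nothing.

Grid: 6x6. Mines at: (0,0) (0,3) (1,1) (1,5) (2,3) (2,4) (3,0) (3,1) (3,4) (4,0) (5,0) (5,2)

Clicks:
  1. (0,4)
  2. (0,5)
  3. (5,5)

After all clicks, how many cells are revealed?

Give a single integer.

Click 1 (0,4) count=2: revealed 1 new [(0,4)] -> total=1
Click 2 (0,5) count=1: revealed 1 new [(0,5)] -> total=2
Click 3 (5,5) count=0: revealed 6 new [(4,3) (4,4) (4,5) (5,3) (5,4) (5,5)] -> total=8

Answer: 8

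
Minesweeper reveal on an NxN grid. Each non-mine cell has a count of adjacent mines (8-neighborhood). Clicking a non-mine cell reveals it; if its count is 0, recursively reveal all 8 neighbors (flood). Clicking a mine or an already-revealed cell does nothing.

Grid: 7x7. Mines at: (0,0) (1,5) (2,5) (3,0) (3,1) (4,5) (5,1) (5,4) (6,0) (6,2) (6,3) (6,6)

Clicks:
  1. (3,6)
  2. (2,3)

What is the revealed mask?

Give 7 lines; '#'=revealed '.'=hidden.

Answer: .####..
.####..
.####..
..###.#
..###..
.......
.......

Derivation:
Click 1 (3,6) count=2: revealed 1 new [(3,6)] -> total=1
Click 2 (2,3) count=0: revealed 18 new [(0,1) (0,2) (0,3) (0,4) (1,1) (1,2) (1,3) (1,4) (2,1) (2,2) (2,3) (2,4) (3,2) (3,3) (3,4) (4,2) (4,3) (4,4)] -> total=19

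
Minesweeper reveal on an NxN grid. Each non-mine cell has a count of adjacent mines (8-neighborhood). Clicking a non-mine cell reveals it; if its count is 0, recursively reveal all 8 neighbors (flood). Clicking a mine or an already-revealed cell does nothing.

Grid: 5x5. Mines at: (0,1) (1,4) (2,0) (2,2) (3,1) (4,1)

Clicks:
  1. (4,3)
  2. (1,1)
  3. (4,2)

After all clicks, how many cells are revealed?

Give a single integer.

Click 1 (4,3) count=0: revealed 8 new [(2,3) (2,4) (3,2) (3,3) (3,4) (4,2) (4,3) (4,4)] -> total=8
Click 2 (1,1) count=3: revealed 1 new [(1,1)] -> total=9
Click 3 (4,2) count=2: revealed 0 new [(none)] -> total=9

Answer: 9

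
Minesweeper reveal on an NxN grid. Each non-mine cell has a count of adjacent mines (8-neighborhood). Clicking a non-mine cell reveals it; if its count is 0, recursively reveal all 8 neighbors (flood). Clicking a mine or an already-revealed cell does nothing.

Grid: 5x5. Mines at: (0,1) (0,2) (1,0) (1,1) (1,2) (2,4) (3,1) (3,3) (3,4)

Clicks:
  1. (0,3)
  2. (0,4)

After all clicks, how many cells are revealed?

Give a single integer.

Click 1 (0,3) count=2: revealed 1 new [(0,3)] -> total=1
Click 2 (0,4) count=0: revealed 3 new [(0,4) (1,3) (1,4)] -> total=4

Answer: 4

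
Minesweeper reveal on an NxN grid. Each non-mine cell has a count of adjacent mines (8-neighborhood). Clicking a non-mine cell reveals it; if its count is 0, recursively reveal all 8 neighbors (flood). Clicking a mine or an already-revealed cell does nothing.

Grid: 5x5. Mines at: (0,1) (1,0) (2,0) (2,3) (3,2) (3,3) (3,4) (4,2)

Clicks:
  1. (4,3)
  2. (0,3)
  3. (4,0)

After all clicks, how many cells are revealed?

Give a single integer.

Answer: 11

Derivation:
Click 1 (4,3) count=4: revealed 1 new [(4,3)] -> total=1
Click 2 (0,3) count=0: revealed 6 new [(0,2) (0,3) (0,4) (1,2) (1,3) (1,4)] -> total=7
Click 3 (4,0) count=0: revealed 4 new [(3,0) (3,1) (4,0) (4,1)] -> total=11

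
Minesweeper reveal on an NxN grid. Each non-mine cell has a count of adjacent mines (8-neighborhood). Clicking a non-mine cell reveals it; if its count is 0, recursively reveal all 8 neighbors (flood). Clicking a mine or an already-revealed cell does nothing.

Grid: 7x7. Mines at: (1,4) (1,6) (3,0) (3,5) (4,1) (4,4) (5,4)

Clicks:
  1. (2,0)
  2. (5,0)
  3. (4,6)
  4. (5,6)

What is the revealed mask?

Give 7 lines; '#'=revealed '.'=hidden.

Click 1 (2,0) count=1: revealed 1 new [(2,0)] -> total=1
Click 2 (5,0) count=1: revealed 1 new [(5,0)] -> total=2
Click 3 (4,6) count=1: revealed 1 new [(4,6)] -> total=3
Click 4 (5,6) count=0: revealed 5 new [(4,5) (5,5) (5,6) (6,5) (6,6)] -> total=8

Answer: .......
.......
#......
.......
.....##
#....##
.....##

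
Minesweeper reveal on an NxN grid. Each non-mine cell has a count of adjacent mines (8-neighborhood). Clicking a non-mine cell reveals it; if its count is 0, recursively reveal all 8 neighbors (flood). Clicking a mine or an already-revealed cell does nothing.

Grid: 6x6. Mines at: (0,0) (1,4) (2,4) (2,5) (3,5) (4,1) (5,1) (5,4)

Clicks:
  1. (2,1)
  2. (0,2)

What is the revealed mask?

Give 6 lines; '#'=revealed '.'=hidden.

Click 1 (2,1) count=0: revealed 15 new [(0,1) (0,2) (0,3) (1,0) (1,1) (1,2) (1,3) (2,0) (2,1) (2,2) (2,3) (3,0) (3,1) (3,2) (3,3)] -> total=15
Click 2 (0,2) count=0: revealed 0 new [(none)] -> total=15

Answer: .###..
####..
####..
####..
......
......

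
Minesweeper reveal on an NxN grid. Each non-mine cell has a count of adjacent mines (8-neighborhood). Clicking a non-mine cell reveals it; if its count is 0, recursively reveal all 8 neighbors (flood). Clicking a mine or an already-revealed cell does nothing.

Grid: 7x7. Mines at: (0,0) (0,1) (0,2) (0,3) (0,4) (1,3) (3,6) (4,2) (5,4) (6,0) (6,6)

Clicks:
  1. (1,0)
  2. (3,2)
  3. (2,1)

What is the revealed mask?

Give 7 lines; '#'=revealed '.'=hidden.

Answer: .......
###....
###....
###....
##.....
##.....
.......

Derivation:
Click 1 (1,0) count=2: revealed 1 new [(1,0)] -> total=1
Click 2 (3,2) count=1: revealed 1 new [(3,2)] -> total=2
Click 3 (2,1) count=0: revealed 11 new [(1,1) (1,2) (2,0) (2,1) (2,2) (3,0) (3,1) (4,0) (4,1) (5,0) (5,1)] -> total=13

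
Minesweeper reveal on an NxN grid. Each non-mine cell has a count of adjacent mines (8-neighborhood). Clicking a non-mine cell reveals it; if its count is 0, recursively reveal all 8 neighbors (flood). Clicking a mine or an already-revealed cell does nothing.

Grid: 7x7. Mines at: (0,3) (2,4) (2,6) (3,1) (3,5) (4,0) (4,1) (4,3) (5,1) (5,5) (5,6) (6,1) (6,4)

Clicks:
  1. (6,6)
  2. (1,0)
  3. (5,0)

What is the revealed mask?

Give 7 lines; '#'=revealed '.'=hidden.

Click 1 (6,6) count=2: revealed 1 new [(6,6)] -> total=1
Click 2 (1,0) count=0: revealed 9 new [(0,0) (0,1) (0,2) (1,0) (1,1) (1,2) (2,0) (2,1) (2,2)] -> total=10
Click 3 (5,0) count=4: revealed 1 new [(5,0)] -> total=11

Answer: ###....
###....
###....
.......
.......
#......
......#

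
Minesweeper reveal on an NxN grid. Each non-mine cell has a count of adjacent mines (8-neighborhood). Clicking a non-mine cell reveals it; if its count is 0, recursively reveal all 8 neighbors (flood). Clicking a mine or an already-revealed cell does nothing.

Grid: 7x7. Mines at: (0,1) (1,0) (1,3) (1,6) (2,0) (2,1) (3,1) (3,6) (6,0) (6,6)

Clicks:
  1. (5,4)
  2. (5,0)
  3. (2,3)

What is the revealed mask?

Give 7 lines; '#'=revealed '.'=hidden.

Answer: .......
.......
..####.
..####.
.#####.
######.
.#####.

Derivation:
Click 1 (5,4) count=0: revealed 23 new [(2,2) (2,3) (2,4) (2,5) (3,2) (3,3) (3,4) (3,5) (4,1) (4,2) (4,3) (4,4) (4,5) (5,1) (5,2) (5,3) (5,4) (5,5) (6,1) (6,2) (6,3) (6,4) (6,5)] -> total=23
Click 2 (5,0) count=1: revealed 1 new [(5,0)] -> total=24
Click 3 (2,3) count=1: revealed 0 new [(none)] -> total=24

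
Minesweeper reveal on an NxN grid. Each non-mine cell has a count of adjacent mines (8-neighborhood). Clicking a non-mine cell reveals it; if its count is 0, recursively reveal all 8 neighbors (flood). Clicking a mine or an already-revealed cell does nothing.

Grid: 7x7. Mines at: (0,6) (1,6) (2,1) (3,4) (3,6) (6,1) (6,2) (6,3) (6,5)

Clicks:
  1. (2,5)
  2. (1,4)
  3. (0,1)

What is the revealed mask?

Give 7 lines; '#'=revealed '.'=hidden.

Answer: ######.
######.
..####.
.......
.......
.......
.......

Derivation:
Click 1 (2,5) count=3: revealed 1 new [(2,5)] -> total=1
Click 2 (1,4) count=0: revealed 15 new [(0,0) (0,1) (0,2) (0,3) (0,4) (0,5) (1,0) (1,1) (1,2) (1,3) (1,4) (1,5) (2,2) (2,3) (2,4)] -> total=16
Click 3 (0,1) count=0: revealed 0 new [(none)] -> total=16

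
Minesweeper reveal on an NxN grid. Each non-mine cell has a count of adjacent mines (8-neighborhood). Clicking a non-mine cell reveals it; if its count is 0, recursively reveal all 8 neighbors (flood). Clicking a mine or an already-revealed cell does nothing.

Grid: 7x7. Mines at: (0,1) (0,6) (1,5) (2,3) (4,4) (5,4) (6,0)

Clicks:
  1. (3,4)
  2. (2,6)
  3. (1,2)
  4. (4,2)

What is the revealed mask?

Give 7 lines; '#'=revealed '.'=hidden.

Click 1 (3,4) count=2: revealed 1 new [(3,4)] -> total=1
Click 2 (2,6) count=1: revealed 1 new [(2,6)] -> total=2
Click 3 (1,2) count=2: revealed 1 new [(1,2)] -> total=3
Click 4 (4,2) count=0: revealed 20 new [(1,0) (1,1) (2,0) (2,1) (2,2) (3,0) (3,1) (3,2) (3,3) (4,0) (4,1) (4,2) (4,3) (5,0) (5,1) (5,2) (5,3) (6,1) (6,2) (6,3)] -> total=23

Answer: .......
###....
###...#
#####..
####...
####...
.###...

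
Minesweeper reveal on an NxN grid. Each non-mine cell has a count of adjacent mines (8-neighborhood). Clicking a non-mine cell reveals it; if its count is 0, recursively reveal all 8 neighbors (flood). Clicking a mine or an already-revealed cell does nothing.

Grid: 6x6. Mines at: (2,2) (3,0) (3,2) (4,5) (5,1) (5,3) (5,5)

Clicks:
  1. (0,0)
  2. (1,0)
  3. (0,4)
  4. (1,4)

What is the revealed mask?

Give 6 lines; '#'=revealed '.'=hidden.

Answer: ######
######
##.###
...###
......
......

Derivation:
Click 1 (0,0) count=0: revealed 20 new [(0,0) (0,1) (0,2) (0,3) (0,4) (0,5) (1,0) (1,1) (1,2) (1,3) (1,4) (1,5) (2,0) (2,1) (2,3) (2,4) (2,5) (3,3) (3,4) (3,5)] -> total=20
Click 2 (1,0) count=0: revealed 0 new [(none)] -> total=20
Click 3 (0,4) count=0: revealed 0 new [(none)] -> total=20
Click 4 (1,4) count=0: revealed 0 new [(none)] -> total=20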